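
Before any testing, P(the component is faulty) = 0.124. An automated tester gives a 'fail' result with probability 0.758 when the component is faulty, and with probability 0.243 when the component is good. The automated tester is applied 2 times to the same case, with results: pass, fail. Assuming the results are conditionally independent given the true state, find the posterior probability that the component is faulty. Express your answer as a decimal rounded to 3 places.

With H the event that the component is faulty, the joint likelihood of the observed sequence is P(data|H) = 0.242·0.758 = 0.18344 and P(data|¬H) = 0.757·0.243 = 0.18395.
Bayes: P(H|data) = 0.124·0.18344 / (0.124·0.18344 + 0.876·0.18395) = 0.022746/0.18389 = 0.1237.

Posterior P(H) ≈ 0.124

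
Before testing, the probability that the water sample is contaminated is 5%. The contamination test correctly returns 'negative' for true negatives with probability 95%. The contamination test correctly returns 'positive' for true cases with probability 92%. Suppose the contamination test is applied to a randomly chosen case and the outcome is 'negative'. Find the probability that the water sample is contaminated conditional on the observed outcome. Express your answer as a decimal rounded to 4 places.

Let H be the event that the water sample is contaminated. P(H) = 0.05, so P(¬H) = 0.95. With E the 'negative' result, P(E|H) = 0.08 and P(E|¬H) = 0.95.
P(E) = 0.08·0.05 + 0.95·0.95 = 0.0040000 + 0.90250 = 0.90650.
By Bayes' theorem, P(H|E) = 0.0040000 / 0.90650 = 0.0044.

P(H | E) ≈ 0.0044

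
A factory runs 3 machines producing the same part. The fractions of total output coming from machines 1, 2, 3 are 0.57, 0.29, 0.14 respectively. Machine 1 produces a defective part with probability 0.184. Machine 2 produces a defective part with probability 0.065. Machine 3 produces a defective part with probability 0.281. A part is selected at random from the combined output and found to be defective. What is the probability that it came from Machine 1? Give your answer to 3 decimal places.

Posterior probability ≈ 0.643

P(defective|M1) = 0.184; P(defective|M2) = 0.065; P(defective|M3) = 0.281.
Prior × likelihood for each source: 0.57·0.184=0.1049, 0.29·0.065=0.01885, 0.14·0.281=0.03934. Summing gives P(defective) = 0.16307.
P(Machine 1 | defective) = 0.1049 / 0.16307 = 0.643.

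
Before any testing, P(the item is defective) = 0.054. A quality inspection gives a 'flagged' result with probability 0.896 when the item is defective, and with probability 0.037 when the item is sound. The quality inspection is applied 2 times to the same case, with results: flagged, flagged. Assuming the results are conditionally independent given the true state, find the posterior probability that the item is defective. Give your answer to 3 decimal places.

Let H be the event that the item is defective; start with P(H) = 0.054. P('flagged'|H) = 0.896, P('flagged'|¬H) = 0.037.
Update on result 1 ('flagged'): P(H) ← 0.896·0.0540 / (0.896·0.0540 + 0.037·0.9460) = 0.048384/0.083386 = 0.5802.
Update on result 2 ('flagged'): P(H) ← 0.896·0.5802 / (0.896·0.5802 + 0.037·0.4198) = 0.51990/0.53543 = 0.9710.

Posterior P(H) ≈ 0.971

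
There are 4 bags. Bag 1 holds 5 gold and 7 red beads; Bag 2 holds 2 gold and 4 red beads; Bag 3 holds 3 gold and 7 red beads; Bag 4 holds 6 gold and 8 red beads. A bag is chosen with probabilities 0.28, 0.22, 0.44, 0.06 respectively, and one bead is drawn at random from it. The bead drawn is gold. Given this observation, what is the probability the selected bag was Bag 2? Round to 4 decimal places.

Posterior probability ≈ 0.2109

P(gold|Bag 1) = 0.4167; P(gold|Bag 2) = 0.3333; P(gold|Bag 3) = 0.3; P(gold|Bag 4) = 0.4286.
Prior × likelihood for each source: 0.28·0.4167=0.1167, 0.22·0.3333=0.07333, 0.44·0.3=0.1320, 0.06·0.4286=0.02571. Summing gives P(gold) = 0.34771.
P(Bag 2 | gold) = 0.07333 / 0.34771 = 0.2109.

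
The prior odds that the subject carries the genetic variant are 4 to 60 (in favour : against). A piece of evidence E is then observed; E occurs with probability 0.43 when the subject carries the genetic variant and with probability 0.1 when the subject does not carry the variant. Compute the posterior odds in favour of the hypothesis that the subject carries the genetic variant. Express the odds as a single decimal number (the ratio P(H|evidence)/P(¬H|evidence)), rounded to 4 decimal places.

Prior odds = 4/60 = 0.066667.
Likelihood ratio for E = 0.43/0.1 = 4.3000.
Posterior odds = prior odds × LR = 0.28667.

Posterior odds ≈ 0.2867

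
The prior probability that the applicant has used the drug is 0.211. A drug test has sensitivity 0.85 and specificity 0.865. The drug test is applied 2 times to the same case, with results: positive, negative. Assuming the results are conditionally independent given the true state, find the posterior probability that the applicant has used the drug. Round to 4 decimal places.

Posterior P(H) ≈ 0.2260

Let H be the event that the applicant has used the drug; start with P(H) = 0.211. P('positive'|H) = 0.85, P('positive'|¬H) = 0.135.
Update on result 1 ('positive'): P(H) ← 0.85·0.2110 / (0.85·0.2110 + 0.135·0.7890) = 0.17935/0.28586 = 0.6274.
Update on result 2 ('negative'): P(H) ← 0.15·0.6274 / (0.15·0.6274 + 0.865·0.3726) = 0.094109/0.41641 = 0.2260.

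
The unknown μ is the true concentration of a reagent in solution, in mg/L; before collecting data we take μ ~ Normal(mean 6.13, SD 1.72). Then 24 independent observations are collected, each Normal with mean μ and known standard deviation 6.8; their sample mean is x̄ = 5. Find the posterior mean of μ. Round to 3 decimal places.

With known σ, the Normal prior is conjugate. Weight on the data is w = (n/σ²)/(n/σ² + 1/τ₀²) = 0.519031/(0.519031+0.338021) = 0.60560.
Posterior mean = w·x̄ + (1−w)·μ₀ = 0.60560·5 + 0.39440·6.13 = 5.446.

Posterior mean ≈ 5.446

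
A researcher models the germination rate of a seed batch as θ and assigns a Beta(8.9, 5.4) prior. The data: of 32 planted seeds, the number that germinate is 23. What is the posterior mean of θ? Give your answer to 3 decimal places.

Posterior mean ≈ 0.689

The binomial likelihood is conjugate to the Beta prior: with 23 successes and 9 failures, the posterior is Beta(8.9+23, 5.4+9) = Beta(31.9, 14.4).
Posterior mean = α/(α+β) = 31.9/46.3 = 0.689.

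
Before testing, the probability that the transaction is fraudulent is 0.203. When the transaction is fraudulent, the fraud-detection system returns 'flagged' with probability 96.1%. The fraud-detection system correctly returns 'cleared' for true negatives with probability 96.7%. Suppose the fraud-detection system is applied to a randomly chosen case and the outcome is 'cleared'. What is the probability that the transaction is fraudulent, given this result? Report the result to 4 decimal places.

P(H | E) ≈ 0.0102

Let H be the event that the transaction is fraudulent. P(H) = 0.203, so P(¬H) = 0.797. With E the 'cleared' result, P(E|H) = 0.039 and P(E|¬H) = 0.967.
P(E) = 0.039·0.203 + 0.967·0.797 = 0.0079170 + 0.77070 = 0.77862.
By Bayes' theorem, P(H|E) = 0.0079170 / 0.77862 = 0.0102.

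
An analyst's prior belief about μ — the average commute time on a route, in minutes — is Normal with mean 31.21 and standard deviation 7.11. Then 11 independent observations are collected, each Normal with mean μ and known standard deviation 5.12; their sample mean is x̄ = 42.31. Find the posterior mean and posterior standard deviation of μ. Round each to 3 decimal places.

Prior precision 1/τ₀² = 1/7.11² = 0.0197816; data precision n/σ² = 11/5.12² = 0.419617.
Posterior precision = 0.0197816 + 0.419617 = 0.439398, giving posterior SD = 1/√0.439398 = 1.509.
Posterior mean = (0.0197816·31.21 + 0.419617·42.31) / 0.439398 = 41.810.

Posterior mean ≈ 41.810; posterior SD ≈ 1.509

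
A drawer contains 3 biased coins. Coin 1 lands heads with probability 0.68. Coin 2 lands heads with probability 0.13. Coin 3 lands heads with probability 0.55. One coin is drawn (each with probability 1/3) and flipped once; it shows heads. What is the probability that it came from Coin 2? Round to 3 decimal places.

Posterior probability ≈ 0.096

P(heads|C1) = 0.68; P(heads|C2) = 0.13; P(heads|C3) = 0.55.
Prior × likelihood for each source: 0.333333·0.68=0.2267, 0.333333·0.13=0.04333, 0.333333·0.55=0.1833. Summing gives P(heads) = 0.45333.
P(Coin 2 | heads) = 0.04333 / 0.45333 = 0.096.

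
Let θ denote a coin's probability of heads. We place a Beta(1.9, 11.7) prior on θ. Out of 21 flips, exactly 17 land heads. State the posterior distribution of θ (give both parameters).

Posterior: Beta(18.9, 15.7)

Observing 17 successes and 4 failures updates Beta(1.9, 11.7) by adding the success and failure counts to the two shape parameters: α = 1.9+17 = 18.9, β = 11.7+4 = 15.7.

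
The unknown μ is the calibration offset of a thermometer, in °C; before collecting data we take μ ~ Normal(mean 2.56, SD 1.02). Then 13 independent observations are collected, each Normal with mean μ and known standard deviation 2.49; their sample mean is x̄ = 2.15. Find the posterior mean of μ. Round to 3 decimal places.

With known σ, the Normal prior is conjugate. Weight on the data is w = (n/σ²)/(n/σ² + 1/τ₀²) = 2.09674/(2.09674+0.961169) = 0.68568.
Posterior mean = w·x̄ + (1−w)·μ₀ = 0.68568·2.15 + 0.31432·2.56 = 2.279.

Posterior mean ≈ 2.279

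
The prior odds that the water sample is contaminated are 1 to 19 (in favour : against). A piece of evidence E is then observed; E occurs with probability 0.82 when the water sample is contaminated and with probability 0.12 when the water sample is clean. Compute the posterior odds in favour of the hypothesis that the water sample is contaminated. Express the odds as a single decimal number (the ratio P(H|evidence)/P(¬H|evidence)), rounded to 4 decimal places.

Posterior odds ≈ 0.3596

Prior odds = 1/19 = 0.052632. In log-odds, ln(0.052632) = -2.9444.
Add log likelihood ratio: ln(6.8333) = 1.9218.
Posterior log-odds = -1.0226, so posterior odds = exp(-1.0226) = 0.35965.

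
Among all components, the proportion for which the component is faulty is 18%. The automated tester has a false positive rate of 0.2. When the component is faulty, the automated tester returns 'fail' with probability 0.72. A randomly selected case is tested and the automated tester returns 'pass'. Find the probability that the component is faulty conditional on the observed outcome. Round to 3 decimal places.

Let H be the event that the component is faulty. P(H) = 0.18, so P(¬H) = 0.82. With E the 'pass' result, P(E|H) = 0.28 and P(E|¬H) = 0.8.
P(E) = 0.28·0.18 + 0.8·0.82 = 0.050400 + 0.65600 = 0.70640.
By Bayes' theorem, P(H|E) = 0.050400 / 0.70640 = 0.071.

P(H | E) ≈ 0.071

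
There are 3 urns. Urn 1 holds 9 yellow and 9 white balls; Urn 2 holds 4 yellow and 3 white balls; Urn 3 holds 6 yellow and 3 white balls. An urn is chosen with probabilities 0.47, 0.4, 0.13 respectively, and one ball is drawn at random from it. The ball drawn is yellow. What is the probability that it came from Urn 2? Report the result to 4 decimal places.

P(yellow|Urn 1) = 0.5; P(yellow|Urn 2) = 0.5714; P(yellow|Urn 3) = 0.6667.
Prior × likelihood for each source: 0.47·0.5=0.2350, 0.4·0.5714=0.2286, 0.13·0.6667=0.08667. Summing gives P(yellow) = 0.55024.
P(Urn 2 | yellow) = 0.2286 / 0.55024 = 0.4154.

Posterior probability ≈ 0.4154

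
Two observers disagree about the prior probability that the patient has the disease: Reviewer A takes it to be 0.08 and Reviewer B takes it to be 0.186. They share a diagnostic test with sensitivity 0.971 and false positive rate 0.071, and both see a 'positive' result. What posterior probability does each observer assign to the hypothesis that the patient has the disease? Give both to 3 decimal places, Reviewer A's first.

The likelihood ratio for a 'positive' result is 0.971/0.071 = 13.676.
Reviewer A: prior odds 0.08/0.92 = 0.086957; posterior odds 1.1892; posterior probability 0.543.
Reviewer B: prior odds 0.186/0.814 = 0.22850; posterior odds 3.1250; posterior probability 0.758.

Reviewer A: 0.543; Reviewer B: 0.758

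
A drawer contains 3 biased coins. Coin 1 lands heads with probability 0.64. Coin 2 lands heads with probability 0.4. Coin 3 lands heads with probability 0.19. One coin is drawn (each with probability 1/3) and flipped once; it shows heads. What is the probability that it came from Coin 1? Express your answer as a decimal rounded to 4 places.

Posterior probability ≈ 0.5203

Tabulate prior·likelihood by source: [1] prior 0.333333, lik 0.64, product 0.2133; [2] prior 0.333333, lik 0.4, product 0.1333; [3] prior 0.333333, lik 0.19, product 0.06333.
Normalizing constant = 0.41000; the posterior for Coin 1 is its product over the sum, 0.2133/0.41000 = 0.5203.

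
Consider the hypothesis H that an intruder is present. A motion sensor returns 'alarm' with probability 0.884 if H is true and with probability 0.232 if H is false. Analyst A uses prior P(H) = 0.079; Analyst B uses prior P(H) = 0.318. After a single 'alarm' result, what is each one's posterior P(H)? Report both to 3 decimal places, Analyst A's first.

Analyst A: 0.246; Analyst B: 0.640

P('+'|H) = 0.884, P('+'|¬H) = 0.232.
Analyst A: numerator 0.884·0.079 = 0.069836; evidence = 0.069836+0.232·0.921 = 0.28351; posterior = 0.246.
Analyst B: numerator 0.884·0.318 = 0.28111; evidence = 0.28111+0.232·0.682 = 0.43934; posterior = 0.640.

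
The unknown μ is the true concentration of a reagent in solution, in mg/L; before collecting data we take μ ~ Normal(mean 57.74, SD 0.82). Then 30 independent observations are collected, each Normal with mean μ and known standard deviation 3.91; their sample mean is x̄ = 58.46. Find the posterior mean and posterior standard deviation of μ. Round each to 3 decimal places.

Posterior mean ≈ 58.150; posterior SD ≈ 0.538

With known σ, the Normal prior is conjugate. Weight on the data is w = (n/σ²)/(n/σ² + 1/τ₀²) = 1.96231/(1.96231+1.48721) = 0.56886.
Posterior mean = w·x̄ + (1−w)·μ₀ = 0.56886·58.46 + 0.43114·57.74 = 58.150. Posterior variance = 1/(1.96231+1.48721) = 0.289895, so SD = 0.538.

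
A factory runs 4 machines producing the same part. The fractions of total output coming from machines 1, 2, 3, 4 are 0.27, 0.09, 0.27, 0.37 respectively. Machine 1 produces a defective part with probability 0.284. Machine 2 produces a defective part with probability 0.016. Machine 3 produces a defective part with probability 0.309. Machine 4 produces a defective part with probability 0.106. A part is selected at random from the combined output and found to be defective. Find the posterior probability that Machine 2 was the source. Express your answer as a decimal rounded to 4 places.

Posterior probability ≈ 0.0072

Tabulate prior·likelihood by source: [1] prior 0.27, lik 0.284, product 0.07668; [2] prior 0.09, lik 0.016, product 0.001440; [3] prior 0.27, lik 0.309, product 0.08343; [4] prior 0.37, lik 0.106, product 0.03922.
Normalizing constant = 0.20077; the posterior for Machine 2 is its product over the sum, 0.001440/0.20077 = 0.0072.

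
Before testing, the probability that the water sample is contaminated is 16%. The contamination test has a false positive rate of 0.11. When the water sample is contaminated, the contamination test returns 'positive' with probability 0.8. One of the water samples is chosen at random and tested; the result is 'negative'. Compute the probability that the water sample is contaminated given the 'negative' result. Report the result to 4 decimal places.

Write H for 'the water sample is contaminated'. Prior odds H:¬H = 0.16/0.84 = 0.19048. For the 'negative' outcome, the likelihood ratio is 0.2/0.89 = 0.22472.
Posterior odds = 0.19048 × 0.22472 = 0.042804, so P(H|E) = 0.042804/(1+0.042804) = 0.0410.

P(H | E) ≈ 0.0410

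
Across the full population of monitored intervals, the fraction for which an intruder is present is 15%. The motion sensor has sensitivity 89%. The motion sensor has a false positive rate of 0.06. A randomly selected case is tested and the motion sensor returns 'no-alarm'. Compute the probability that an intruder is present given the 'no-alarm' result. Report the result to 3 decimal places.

Let H be the event that an intruder is present. P(H) = 0.15, so P(¬H) = 0.85. With E the 'no-alarm' result, P(E|H) = 0.11 and P(E|¬H) = 0.94.
P(E) = 0.11·0.15 + 0.94·0.85 = 0.016500 + 0.79900 = 0.81550.
By Bayes' theorem, P(H|E) = 0.016500 / 0.81550 = 0.020.

P(H | E) ≈ 0.020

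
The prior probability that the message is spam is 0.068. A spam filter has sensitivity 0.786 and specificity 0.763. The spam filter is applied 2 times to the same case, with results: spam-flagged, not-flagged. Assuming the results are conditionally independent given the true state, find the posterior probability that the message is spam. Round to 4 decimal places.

Posterior P(H) ≈ 0.0636

Let H be the event that the message is spam; start with P(H) = 0.068. P('spam-flagged'|H) = 0.786, P('spam-flagged'|¬H) = 0.237.
Update on result 1 ('spam-flagged'): P(H) ← 0.786·0.0680 / (0.786·0.0680 + 0.237·0.9320) = 0.053448/0.27433 = 0.1948.
Update on result 2 ('not-flagged'): P(H) ← 0.214·0.1948 / (0.214·0.1948 + 0.763·0.8052) = 0.041694/0.65604 = 0.0636.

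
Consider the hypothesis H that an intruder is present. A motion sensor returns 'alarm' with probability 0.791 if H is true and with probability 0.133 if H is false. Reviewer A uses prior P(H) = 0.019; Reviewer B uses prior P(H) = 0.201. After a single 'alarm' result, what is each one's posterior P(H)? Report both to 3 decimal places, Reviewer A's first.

Reviewer A: 0.103; Reviewer B: 0.599

The likelihood ratio for an 'alarm' result is 0.791/0.133 = 5.9474.
Reviewer A: prior odds 0.019/0.981 = 0.019368; posterior odds 0.11519; posterior probability 0.103.
Reviewer B: prior odds 0.201/0.799 = 0.25156; posterior odds 1.4961; posterior probability 0.599.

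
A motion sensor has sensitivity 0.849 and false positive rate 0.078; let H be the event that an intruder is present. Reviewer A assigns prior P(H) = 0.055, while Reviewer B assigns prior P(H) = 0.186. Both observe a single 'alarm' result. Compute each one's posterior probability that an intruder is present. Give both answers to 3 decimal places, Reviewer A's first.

Reviewer A: 0.388; Reviewer B: 0.713

The likelihood ratio for an 'alarm' result is 0.849/0.078 = 10.885.
Reviewer A: prior odds 0.055/0.945 = 0.058201; posterior odds 0.63350; posterior probability 0.388.
Reviewer B: prior odds 0.186/0.814 = 0.22850; posterior odds 2.4871; posterior probability 0.713.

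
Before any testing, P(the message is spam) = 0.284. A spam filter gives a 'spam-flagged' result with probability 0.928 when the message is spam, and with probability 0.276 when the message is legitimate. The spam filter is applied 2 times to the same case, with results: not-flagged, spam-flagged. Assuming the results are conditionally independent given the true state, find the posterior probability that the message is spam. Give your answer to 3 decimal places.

With H the event that the message is spam, the joint likelihood of the observed sequence is P(data|H) = 0.072·0.928 = 0.066816 and P(data|¬H) = 0.724·0.276 = 0.19982.
Bayes: P(H|data) = 0.284·0.066816 / (0.284·0.066816 + 0.716·0.19982) = 0.018976/0.16205 = 0.1171.

Posterior P(H) ≈ 0.117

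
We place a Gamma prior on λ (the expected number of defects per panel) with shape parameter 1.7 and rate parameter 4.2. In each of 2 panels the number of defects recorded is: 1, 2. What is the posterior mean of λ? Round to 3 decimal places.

Posterior mean ≈ 0.758

Total count ∑xᵢ = 3 over n = 2 panels.
Gamma is conjugate to the Poisson likelihood: posterior is Gamma(shape = 1.7+3 = 4.7, rate = 4.2+2 = 6.2).
E[λ | data] = 4.7/6.2 = 0.758.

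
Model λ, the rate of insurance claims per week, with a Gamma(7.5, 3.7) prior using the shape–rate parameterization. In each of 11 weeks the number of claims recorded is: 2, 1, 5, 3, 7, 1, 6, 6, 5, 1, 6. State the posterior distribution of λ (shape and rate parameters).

Posterior: Gamma(shape=50.5, rate=14.7)

Total count ∑xᵢ = 43 over n = 11 weeks.
Gamma is conjugate to the Poisson likelihood: posterior is Gamma(shape = 7.5+43 = 50.5, rate = 3.7+11 = 14.7).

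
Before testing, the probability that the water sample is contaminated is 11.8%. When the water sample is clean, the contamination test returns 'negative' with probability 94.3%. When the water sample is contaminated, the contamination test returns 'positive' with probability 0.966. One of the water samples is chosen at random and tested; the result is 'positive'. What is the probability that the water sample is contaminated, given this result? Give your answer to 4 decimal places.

P(H | E) ≈ 0.6939

Write H for 'the water sample is contaminated'. Prior odds H:¬H = 0.118/0.882 = 0.13379. For the 'positive' outcome, the likelihood ratio is 0.966/0.057 = 16.947.
Posterior odds = 0.13379 × 16.947 = 2.2673, so P(H|E) = 2.2673/(1+2.2673) = 0.6939.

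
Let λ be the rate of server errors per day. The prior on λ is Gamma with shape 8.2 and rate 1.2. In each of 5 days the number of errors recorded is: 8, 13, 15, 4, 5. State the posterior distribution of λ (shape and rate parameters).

Total count ∑xᵢ = 45 over n = 5 days.
Gamma is conjugate to the Poisson likelihood: posterior is Gamma(shape = 8.2+45 = 53.2, rate = 1.2+5 = 6.2).

Posterior: Gamma(shape=53.2, rate=6.2)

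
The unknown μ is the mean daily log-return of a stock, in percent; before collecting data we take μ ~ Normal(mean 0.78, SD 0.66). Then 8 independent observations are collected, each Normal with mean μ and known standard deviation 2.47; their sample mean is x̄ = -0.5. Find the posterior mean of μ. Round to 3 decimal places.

Prior precision 1/τ₀² = 1/0.66² = 2.29568; data precision n/σ² = 8/2.47² = 1.31128.
Posterior precision = 2.29568 + 1.31128 = 3.60697.
Posterior mean = (2.29568·0.78 + 1.31128·-0.5) / 3.60697 = 0.315.

Posterior mean ≈ 0.315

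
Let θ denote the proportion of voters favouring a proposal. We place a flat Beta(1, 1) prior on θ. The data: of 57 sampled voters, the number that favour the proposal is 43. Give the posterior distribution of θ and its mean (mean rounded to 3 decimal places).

The binomial likelihood is conjugate to the Beta prior: with 43 successes and 14 failures, the posterior is Beta(1+43, 1+14) = Beta(44, 15).
E[θ | data] = 44/(44+15) = 0.746.

Posterior: Beta(44, 15); mean ≈ 0.746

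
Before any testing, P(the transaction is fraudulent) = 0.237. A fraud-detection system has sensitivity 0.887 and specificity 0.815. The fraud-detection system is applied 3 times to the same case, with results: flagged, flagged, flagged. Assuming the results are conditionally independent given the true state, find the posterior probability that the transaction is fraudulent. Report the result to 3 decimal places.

With H the event that the transaction is fraudulent, the joint likelihood of the observed sequence is P(data|H) = 0.887·0.887·0.887 = 0.69786 and P(data|¬H) = 0.185·0.185·0.185 = 0.0063316.
Bayes: P(H|data) = 0.237·0.69786 / (0.237·0.69786 + 0.763·0.0063316) = 0.16539/0.17022 = 0.9716.

Posterior P(H) ≈ 0.972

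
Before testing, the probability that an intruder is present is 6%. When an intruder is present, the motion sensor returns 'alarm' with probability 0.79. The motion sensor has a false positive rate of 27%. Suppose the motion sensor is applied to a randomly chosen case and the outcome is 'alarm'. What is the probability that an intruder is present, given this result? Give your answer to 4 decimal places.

P(H | E) ≈ 0.1574

Write H for 'an intruder is present'. Prior odds H:¬H = 0.06/0.94 = 0.063830. For the 'alarm' outcome, the likelihood ratio is 0.79/0.27 = 2.9259.
Posterior odds = 0.063830 × 2.9259 = 0.18676, so P(H|E) = 0.18676/(1+0.18676) = 0.1574.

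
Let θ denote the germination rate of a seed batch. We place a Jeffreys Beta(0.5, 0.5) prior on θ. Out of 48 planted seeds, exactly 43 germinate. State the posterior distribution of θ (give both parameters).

Posterior: Beta(43.5, 5.5)

Observing 43 successes and 5 failures updates Beta(0.5, 0.5) by adding the success and failure counts to the two shape parameters: α = 0.5+43 = 43.5, β = 0.5+5 = 5.5.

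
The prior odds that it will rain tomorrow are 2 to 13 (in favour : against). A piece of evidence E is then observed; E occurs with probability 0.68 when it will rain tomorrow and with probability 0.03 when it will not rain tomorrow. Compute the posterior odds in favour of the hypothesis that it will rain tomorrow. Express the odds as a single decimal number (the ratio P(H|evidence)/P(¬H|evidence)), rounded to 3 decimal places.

Posterior odds ≈ 3.487

Prior odds = 2/13 = 0.15385. In log-odds, ln(0.15385) = -1.8718.
Add log likelihood ratio: ln(22.667) = 3.1209.
Posterior log-odds = 1.2491, so posterior odds = exp(1.2491) = 3.4872.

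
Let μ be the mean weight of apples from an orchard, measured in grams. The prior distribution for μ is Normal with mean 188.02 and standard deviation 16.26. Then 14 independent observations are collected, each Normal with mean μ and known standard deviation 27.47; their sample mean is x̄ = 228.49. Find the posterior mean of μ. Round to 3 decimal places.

Prior precision 1/τ₀² = 1/16.26² = 0.00378233; data precision n/σ² = 14/27.47² = 0.0185529.
Posterior precision = 0.00378233 + 0.0185529 = 0.0223352.
Posterior mean = (0.00378233·188.02 + 0.0185529·228.49) / 0.0223352 = 221.637.

Posterior mean ≈ 221.637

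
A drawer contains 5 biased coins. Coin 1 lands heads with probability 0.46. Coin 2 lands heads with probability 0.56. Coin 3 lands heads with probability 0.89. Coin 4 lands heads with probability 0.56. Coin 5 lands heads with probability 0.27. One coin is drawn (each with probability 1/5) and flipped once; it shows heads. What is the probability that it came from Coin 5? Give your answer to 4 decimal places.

P(heads|C1) = 0.46; P(heads|C2) = 0.56; P(heads|C3) = 0.89; P(heads|C4) = 0.56; P(heads|C5) = 0.27.
Prior × likelihood for each source: 0.2·0.46=0.09200, 0.2·0.56=0.1120, 0.2·0.89=0.1780, 0.2·0.56=0.1120, 0.2·0.27=0.05400. Summing gives P(heads) = 0.54800.
P(Coin 5 | heads) = 0.05400 / 0.54800 = 0.0985.

Posterior probability ≈ 0.0985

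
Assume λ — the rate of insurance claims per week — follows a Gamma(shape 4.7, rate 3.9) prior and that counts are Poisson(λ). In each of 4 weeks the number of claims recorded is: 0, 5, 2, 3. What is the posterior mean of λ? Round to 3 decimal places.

Total count ∑xᵢ = 10 over n = 4 weeks.
Gamma is conjugate to the Poisson likelihood: posterior is Gamma(shape = 4.7+10 = 14.7, rate = 3.9+4 = 7.9).
E[λ | data] = 14.7/7.9 = 1.861.

Posterior mean ≈ 1.861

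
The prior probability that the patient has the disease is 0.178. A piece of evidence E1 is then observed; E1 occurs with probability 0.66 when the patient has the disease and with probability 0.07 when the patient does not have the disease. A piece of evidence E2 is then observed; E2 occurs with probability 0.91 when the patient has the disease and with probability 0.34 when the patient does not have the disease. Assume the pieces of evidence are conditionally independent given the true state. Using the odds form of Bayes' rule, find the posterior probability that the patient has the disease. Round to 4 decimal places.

Posterior probability ≈ 0.8453

Prior odds = 0.178/(1−0.178) = 0.21655.
Likelihood ratio for E1 = 0.66/0.07 = 9.4286.
Likelihood ratio for E2 = 0.91/0.34 = 2.6765.
Posterior odds = prior odds × LR₁ × LR₂ = 5.4646.
Posterior probability = odds/(1+odds) = 5.4646/6.4646 = 0.8453.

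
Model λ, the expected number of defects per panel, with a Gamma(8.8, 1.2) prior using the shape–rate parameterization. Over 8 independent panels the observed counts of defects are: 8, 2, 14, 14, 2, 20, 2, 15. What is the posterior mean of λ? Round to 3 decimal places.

Posterior mean ≈ 9.326

Total count ∑xᵢ = 77 over n = 8 panels.
Gamma is conjugate to the Poisson likelihood: posterior is Gamma(shape = 8.8+77 = 85.8, rate = 1.2+8 = 9.2).
E[λ | data] = 85.8/9.2 = 9.326.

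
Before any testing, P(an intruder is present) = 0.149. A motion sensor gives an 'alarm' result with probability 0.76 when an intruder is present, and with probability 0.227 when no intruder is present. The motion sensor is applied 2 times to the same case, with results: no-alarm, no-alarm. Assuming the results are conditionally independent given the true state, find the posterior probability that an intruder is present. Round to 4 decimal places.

Posterior P(H) ≈ 0.0166

With H the event that an intruder is present, the joint likelihood of the observed sequence is P(data|H) = 0.24·0.24 = 0.057600 and P(data|¬H) = 0.773·0.773 = 0.59753.
Bayes: P(H|data) = 0.149·0.057600 / (0.149·0.057600 + 0.851·0.59753) = 0.0085824/0.51708 = 0.0166.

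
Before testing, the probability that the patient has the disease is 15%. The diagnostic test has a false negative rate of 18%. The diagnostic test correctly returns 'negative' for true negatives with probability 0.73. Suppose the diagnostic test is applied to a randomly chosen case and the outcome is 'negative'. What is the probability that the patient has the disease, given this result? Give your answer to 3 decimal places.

Write H for 'the patient has the disease'. Prior odds H:¬H = 0.15/0.85 = 0.17647. For the 'negative' outcome, the likelihood ratio is 0.18/0.73 = 0.24658.
Posterior odds = 0.17647 × 0.24658 = 0.043513, so P(H|E) = 0.043513/(1+0.043513) = 0.042.

P(H | E) ≈ 0.042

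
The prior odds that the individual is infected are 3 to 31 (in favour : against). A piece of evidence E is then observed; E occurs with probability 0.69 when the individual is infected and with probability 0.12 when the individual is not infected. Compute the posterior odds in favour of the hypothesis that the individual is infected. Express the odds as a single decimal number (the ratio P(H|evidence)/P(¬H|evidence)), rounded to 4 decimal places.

Posterior odds ≈ 0.5565

Prior odds = 3/31 = 0.096774.
Likelihood ratio for E = 0.69/0.12 = 5.7500.
Posterior odds = prior odds × LR = 0.55645.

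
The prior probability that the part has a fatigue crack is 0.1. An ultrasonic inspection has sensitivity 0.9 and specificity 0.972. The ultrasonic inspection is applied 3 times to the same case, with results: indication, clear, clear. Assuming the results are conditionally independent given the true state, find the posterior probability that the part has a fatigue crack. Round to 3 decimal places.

Posterior P(H) ≈ 0.036

With H the event that the part has a fatigue crack, the joint likelihood of the observed sequence is P(data|H) = 0.9·0.1·0.1 = 0.0090000 and P(data|¬H) = 0.028·0.972·0.972 = 0.026454.
Bayes: P(H|data) = 0.1·0.0090000 / (0.1·0.0090000 + 0.9·0.026454) = 0.00090000/0.024709 = 0.0364.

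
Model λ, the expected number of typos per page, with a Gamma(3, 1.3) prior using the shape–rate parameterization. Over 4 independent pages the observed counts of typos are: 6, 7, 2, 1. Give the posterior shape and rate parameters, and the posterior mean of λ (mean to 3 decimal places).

Posterior: Gamma(shape=19, rate=5.3); mean ≈ 3.585

The Poisson likelihood adds the total count to the shape and the number of exposure periods to the rate. Here ∑xᵢ = 16 and n = 4, so shape 3→19 and rate 1.3→5.3.
E[λ | data] = 19/5.3 = 3.585.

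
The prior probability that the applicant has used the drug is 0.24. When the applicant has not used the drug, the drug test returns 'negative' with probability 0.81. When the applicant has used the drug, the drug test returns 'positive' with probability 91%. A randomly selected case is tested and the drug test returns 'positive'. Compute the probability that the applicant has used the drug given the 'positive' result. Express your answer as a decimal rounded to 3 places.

P(H | E) ≈ 0.602

Write H for 'the applicant has used the drug'. Prior odds H:¬H = 0.24/0.76 = 0.31579. For the 'positive' outcome, the likelihood ratio is 0.91/0.19 = 4.7895.
Posterior odds = 0.31579 × 4.7895 = 1.5125, so P(H|E) = 1.5125/(1+1.5125) = 0.602.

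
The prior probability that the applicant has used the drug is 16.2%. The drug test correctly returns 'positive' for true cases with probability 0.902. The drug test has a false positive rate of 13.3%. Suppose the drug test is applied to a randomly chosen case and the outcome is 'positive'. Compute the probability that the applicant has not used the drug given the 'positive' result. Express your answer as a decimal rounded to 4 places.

Let H be the event that the applicant has used the drug. P(H) = 0.162, so P(¬H) = 0.838. With E the 'positive' result, P(E|H) = 0.902 and P(E|¬H) = 0.133.
P(E) = 0.902·0.162 + 0.133·0.838 = 0.14612 + 0.11145 = 0.25758.
By Bayes' theorem, P(H|E) = 0.14612 / 0.25758 = 0.5673. Hence P(¬H|E) = 1 − 0.5673 = 0.4327.

P(¬H | E) ≈ 0.4327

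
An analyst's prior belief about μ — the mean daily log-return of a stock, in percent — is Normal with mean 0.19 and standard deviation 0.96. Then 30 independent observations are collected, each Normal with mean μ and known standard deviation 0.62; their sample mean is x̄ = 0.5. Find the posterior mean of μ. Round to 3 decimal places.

Posterior mean ≈ 0.496

Prior precision 1/τ₀² = 1/0.96² = 1.08507; data precision n/σ² = 30/0.62² = 78.0437.
Posterior precision = 1.08507 + 78.0437 = 79.1288.
Posterior mean = (1.08507·0.19 + 78.0437·0.5) / 79.1288 = 0.496.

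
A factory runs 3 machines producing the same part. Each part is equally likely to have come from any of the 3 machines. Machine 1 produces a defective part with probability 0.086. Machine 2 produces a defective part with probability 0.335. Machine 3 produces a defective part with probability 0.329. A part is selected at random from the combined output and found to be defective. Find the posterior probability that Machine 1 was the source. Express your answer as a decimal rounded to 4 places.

Posterior probability ≈ 0.1147

Tabulate prior·likelihood by source: [1] prior 0.333333, lik 0.086, product 0.02867; [2] prior 0.333333, lik 0.335, product 0.1117; [3] prior 0.333333, lik 0.329, product 0.1097.
Normalizing constant = 0.25000; the posterior for Machine 1 is its product over the sum, 0.02867/0.25000 = 0.1147.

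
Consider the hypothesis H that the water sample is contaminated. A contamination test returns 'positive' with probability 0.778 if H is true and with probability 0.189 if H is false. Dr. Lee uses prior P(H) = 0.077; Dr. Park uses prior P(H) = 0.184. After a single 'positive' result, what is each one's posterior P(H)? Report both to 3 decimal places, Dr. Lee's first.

P('+'|H) = 0.778, P('+'|¬H) = 0.189.
Dr. Lee: numerator 0.778·0.077 = 0.059906; evidence = 0.059906+0.189·0.923 = 0.23435; posterior = 0.256.
Dr. Park: numerator 0.778·0.184 = 0.14315; evidence = 0.14315+0.189·0.816 = 0.29738; posterior = 0.481.

Dr. Lee: 0.256; Dr. Park: 0.481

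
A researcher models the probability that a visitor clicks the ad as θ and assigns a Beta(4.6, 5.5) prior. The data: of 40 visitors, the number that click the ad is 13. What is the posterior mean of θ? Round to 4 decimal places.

Posterior mean ≈ 0.3513

The binomial likelihood is conjugate to the Beta prior: with 13 successes and 27 failures, the posterior is Beta(4.6+13, 5.5+27) = Beta(17.6, 32.5).
Posterior mean = α/(α+β) = 17.6/50.1 = 0.3513.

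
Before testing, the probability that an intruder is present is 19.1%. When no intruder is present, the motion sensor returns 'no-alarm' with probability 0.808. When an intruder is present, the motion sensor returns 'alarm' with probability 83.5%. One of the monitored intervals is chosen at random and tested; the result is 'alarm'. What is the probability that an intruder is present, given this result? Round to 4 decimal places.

Let H be the event that an intruder is present. P(H) = 0.191, so P(¬H) = 0.809. With E the 'alarm' result, P(E|H) = 0.835 and P(E|¬H) = 0.192.
P(E) = 0.835·0.191 + 0.192·0.809 = 0.15948 + 0.15533 = 0.31481.
By Bayes' theorem, P(H|E) = 0.15948 / 0.31481 = 0.5066.

P(H | E) ≈ 0.5066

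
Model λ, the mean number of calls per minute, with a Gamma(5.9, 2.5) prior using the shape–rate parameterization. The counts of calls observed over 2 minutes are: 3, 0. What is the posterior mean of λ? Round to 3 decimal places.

The Poisson likelihood adds the total count to the shape and the number of exposure periods to the rate. Here ∑xᵢ = 3 and n = 2, so shape 5.9→8.9 and rate 2.5→4.5.
Posterior mean = shape/rate = 8.9/4.5 = 1.978.

Posterior mean ≈ 1.978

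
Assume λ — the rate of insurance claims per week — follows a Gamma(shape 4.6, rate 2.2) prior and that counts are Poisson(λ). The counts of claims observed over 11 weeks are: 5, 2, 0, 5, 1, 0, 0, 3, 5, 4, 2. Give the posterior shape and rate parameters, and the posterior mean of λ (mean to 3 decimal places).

Posterior: Gamma(shape=31.6, rate=13.2); mean ≈ 2.394

The Poisson likelihood adds the total count to the shape and the number of exposure periods to the rate. Here ∑xᵢ = 27 and n = 11, so shape 4.6→31.6 and rate 2.2→13.2.
E[λ | data] = 31.6/13.2 = 2.394.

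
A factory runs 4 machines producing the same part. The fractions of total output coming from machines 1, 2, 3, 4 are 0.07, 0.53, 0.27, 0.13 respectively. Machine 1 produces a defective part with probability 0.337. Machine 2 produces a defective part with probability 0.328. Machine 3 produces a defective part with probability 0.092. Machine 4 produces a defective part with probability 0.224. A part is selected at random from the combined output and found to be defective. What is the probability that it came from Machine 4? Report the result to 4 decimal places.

Tabulate prior·likelihood by source: [1] prior 0.07, lik 0.337, product 0.02359; [2] prior 0.53, lik 0.328, product 0.1738; [3] prior 0.27, lik 0.092, product 0.02484; [4] prior 0.13, lik 0.224, product 0.02912.
Normalizing constant = 0.25139; the posterior for Machine 4 is its product over the sum, 0.02912/0.25139 = 0.1158.

Posterior probability ≈ 0.1158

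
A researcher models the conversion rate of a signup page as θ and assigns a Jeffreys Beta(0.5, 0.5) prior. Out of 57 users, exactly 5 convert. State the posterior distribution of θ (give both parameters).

Observing 5 successes and 52 failures updates Beta(0.5, 0.5) by adding the success and failure counts to the two shape parameters: α = 0.5+5 = 5.5, β = 0.5+52 = 52.5.

Posterior: Beta(5.5, 52.5)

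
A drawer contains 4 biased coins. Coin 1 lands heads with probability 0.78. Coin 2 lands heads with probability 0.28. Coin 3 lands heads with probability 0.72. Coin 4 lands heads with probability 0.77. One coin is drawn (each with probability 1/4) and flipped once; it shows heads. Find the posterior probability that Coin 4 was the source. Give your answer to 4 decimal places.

Tabulate prior·likelihood by source: [1] prior 0.25, lik 0.78, product 0.1950; [2] prior 0.25, lik 0.28, product 0.07000; [3] prior 0.25, lik 0.72, product 0.1800; [4] prior 0.25, lik 0.77, product 0.1925.
Normalizing constant = 0.63750; the posterior for Coin 4 is its product over the sum, 0.1925/0.63750 = 0.3020.

Posterior probability ≈ 0.3020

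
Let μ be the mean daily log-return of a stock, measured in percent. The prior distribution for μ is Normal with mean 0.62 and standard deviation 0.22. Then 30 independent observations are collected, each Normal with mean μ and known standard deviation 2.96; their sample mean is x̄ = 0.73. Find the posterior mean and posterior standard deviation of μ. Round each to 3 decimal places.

Posterior mean ≈ 0.636; posterior SD ≈ 0.204

Prior precision 1/τ₀² = 1/0.22² = 20.6612; data precision n/σ² = 30/2.96² = 3.42403.
Posterior precision = 20.6612 + 3.42403 = 24.0852, giving posterior SD = 1/√24.0852 = 0.204.
Posterior mean = (20.6612·0.62 + 3.42403·0.73) / 24.0852 = 0.636.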